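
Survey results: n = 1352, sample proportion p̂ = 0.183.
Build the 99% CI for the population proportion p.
(0.156, 0.210)

Proportion CI:
SE = √(p̂(1-p̂)/n) = √(0.183 · 0.817 / 1352) = 0.01052

z* = 2.576
Margin = z* · SE = 2.576 · 0.01052 = 0.0271

CI: 0.183 ± 0.0271 = (0.156, 0.210)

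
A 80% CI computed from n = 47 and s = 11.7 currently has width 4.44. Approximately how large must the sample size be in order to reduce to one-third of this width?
n ≈ 423

CI width ∝ 1/√n
To reduce width by factor 3, need √n to grow by 3 → need 3² = 9 times as many samples.

Current: n = 47, width = 4.44
New: n = 423, width ≈ 1.46

Width reduced by factor of 4.44/1.46 = 3.04.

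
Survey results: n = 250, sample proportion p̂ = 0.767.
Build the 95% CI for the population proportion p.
(0.715, 0.819)

Proportion CI:
SE = √(p̂(1-p̂)/n) = √(0.767 · 0.233 / 250) = 0.02674

z* = 1.960
Margin = z* · SE = 1.960 · 0.02674 = 0.0524

CI: 0.767 ± 0.0524 = (0.715, 0.819)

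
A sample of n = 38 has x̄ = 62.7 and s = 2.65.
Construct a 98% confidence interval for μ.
(61.65, 63.75)

t-interval (σ unknown):
df = n - 1 = 37
t* = 2.431 for 98% confidence

Margin of error = t* · s/√n = 2.431 · 2.65/√38 = 1.05

CI: (61.65, 63.75)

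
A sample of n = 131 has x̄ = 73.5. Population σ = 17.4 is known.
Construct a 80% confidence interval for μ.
(71.55, 75.45)

z-interval (σ known):
z* = 1.282 for 80% confidence

Margin of error = z* · σ/√n = 1.282 · 17.4/√131 = 1.95

CI: (73.5 - 1.95, 73.5 + 1.95) = (71.55, 75.45)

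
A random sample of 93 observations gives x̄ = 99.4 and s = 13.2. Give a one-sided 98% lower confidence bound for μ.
μ ≥ 96.55

Lower bound (one-sided):
t* = 2.083 (one-sided for 98%)
Lower bound = x̄ - t* · s/√n = 99.4 - 2.083 · 13.2/√93 = 96.55

We are 98% confident that μ ≥ 96.55.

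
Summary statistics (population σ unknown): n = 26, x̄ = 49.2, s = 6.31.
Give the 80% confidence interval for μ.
(47.57, 50.83)

t-interval (σ unknown):
df = n - 1 = 25
t* = 1.316 for 80% confidence

Margin of error = t* · s/√n = 1.316 · 6.31/√26 = 1.63

CI: (47.57, 50.83)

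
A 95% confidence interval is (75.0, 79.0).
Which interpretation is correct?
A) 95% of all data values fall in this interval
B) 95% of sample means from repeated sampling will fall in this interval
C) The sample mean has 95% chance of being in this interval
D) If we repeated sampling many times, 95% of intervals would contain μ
D

A) Wrong — a CI is about the parameter μ, not individual data values.
B) Wrong — coverage applies to intervals containing μ, not to future x̄ values.
C) Wrong — x̄ is observed and sits in the interval by construction.
D) Correct — this is the frequentist long-run coverage interpretation.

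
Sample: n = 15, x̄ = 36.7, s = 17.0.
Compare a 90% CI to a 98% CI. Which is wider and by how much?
98% CI is wider by 7.58

df = 14
90% CI: t* = 1.761, (28.97, 44.43), width = 2 · t* · s/√n = 15.46
98% CI: t* = 2.624, (25.18, 48.22), width = 2 · t* · s/√n = 23.04

The 98% CI is wider by 23.04 - 15.46 = 7.58.
Higher confidence requires a wider interval.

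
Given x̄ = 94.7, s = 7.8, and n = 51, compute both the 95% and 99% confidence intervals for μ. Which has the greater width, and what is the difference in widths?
99% CI is wider by 1.46

df = 50
95% CI: t* = 2.009, (92.51, 96.89), width = 2 · t* · s/√n = 4.39
99% CI: t* = 2.678, (91.78, 97.62), width = 2 · t* · s/√n = 5.85

The 99% CI is wider by 5.85 - 4.39 = 1.46.
Higher confidence requires a wider interval.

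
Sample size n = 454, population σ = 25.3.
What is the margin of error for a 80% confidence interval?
Margin of error = 1.52

Margin of error = z* · σ/√n
= 1.282 · 25.3/√454
= 1.282 · 25.3/21.3073
= 1.52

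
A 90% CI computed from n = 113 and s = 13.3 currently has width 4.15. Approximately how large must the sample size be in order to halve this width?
n ≈ 452

CI width ∝ 1/√n
To reduce width by factor 2, need √n to grow by 2 → need 2² = 4 times as many samples.

Current: n = 113, width = 4.15
New: n = 452, width ≈ 2.06

Width reduced by factor of 4.15/2.06 = 2.01.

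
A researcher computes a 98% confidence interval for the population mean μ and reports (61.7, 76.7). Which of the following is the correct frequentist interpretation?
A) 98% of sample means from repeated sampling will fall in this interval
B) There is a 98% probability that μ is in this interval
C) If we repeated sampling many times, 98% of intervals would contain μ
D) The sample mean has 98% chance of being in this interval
C

A) Wrong — coverage applies to intervals containing μ, not to future x̄ values.
B) Wrong — μ is fixed; the randomness lives in the interval, not in μ.
C) Correct — this is the frequentist long-run coverage interpretation.
D) Wrong — x̄ is observed and sits in the interval by construction.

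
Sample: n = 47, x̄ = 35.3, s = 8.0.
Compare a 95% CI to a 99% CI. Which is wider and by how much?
99% CI is wider by 1.57

df = 46
95% CI: t* = 2.013, (32.95, 37.65), width = 2 · t* · s/√n = 4.70
99% CI: t* = 2.687, (32.16, 38.44), width = 2 · t* · s/√n = 6.27

The 99% CI is wider by 6.27 - 4.70 = 1.57.
Higher confidence requires a wider interval.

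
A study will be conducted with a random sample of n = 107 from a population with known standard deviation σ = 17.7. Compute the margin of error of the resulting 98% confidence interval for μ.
Margin of error = 3.98

Margin of error = z* · σ/√n
= 2.326 · 17.7/√107
= 2.326 · 17.7/10.3441
= 3.98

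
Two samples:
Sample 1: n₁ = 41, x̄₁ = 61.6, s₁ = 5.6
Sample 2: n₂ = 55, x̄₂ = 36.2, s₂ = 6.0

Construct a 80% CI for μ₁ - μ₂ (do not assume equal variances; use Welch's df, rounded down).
(23.86, 26.94)

Difference: x̄₁ - x̄₂ = 25.40
SE = √(s₁²/n₁ + s₂²/n₂) = √(5.6²/41 + 6.0²/55) = 1.1914
df = 89.31 → 89 (Welch–Satterthwaite, rounded down)
t* = 1.291

CI: 25.40 ± 1.291 · 1.1914 = 25.40 ± 1.54 = (23.86, 26.94)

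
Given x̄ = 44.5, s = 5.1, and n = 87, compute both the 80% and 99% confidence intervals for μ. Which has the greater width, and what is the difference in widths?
99% CI is wider by 1.47

df = 86
80% CI: t* = 1.291, (43.79, 45.21), width = 2 · t* · s/√n = 1.41
99% CI: t* = 2.634, (43.06, 45.94), width = 2 · t* · s/√n = 2.88

The 99% CI is wider by 2.88 - 1.41 = 1.47.
Higher confidence requires a wider interval.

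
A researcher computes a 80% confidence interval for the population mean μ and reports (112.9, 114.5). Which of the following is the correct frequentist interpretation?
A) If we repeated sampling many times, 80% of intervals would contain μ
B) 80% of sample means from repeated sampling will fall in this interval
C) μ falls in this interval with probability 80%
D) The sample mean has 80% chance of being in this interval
A

A) Correct — this is the frequentist long-run coverage interpretation.
B) Wrong — coverage applies to intervals containing μ, not to future x̄ values.
C) Wrong — μ is fixed; the randomness lives in the interval, not in μ.
D) Wrong — x̄ is observed and sits in the interval by construction.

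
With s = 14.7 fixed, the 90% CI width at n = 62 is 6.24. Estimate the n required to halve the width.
n ≈ 248

CI width ∝ 1/√n
To reduce width by factor 2, need √n to grow by 2 → need 2² = 4 times as many samples.

Current: n = 62, width = 6.24
New: n = 248, width ≈ 3.08

Width reduced by factor of 6.24/3.08 = 2.03.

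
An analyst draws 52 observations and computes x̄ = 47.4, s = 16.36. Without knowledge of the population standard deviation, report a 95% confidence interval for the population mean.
(42.84, 51.96)

t-interval (σ unknown):
df = n - 1 = 51
t* = 2.008 for 95% confidence

Margin of error = t* · s/√n = 2.008 · 16.36/√52 = 4.56

CI: (42.84, 51.96)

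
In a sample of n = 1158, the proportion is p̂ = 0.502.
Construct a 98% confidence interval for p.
(0.468, 0.536)

Proportion CI:
SE = √(p̂(1-p̂)/n) = √(0.502 · 0.498 / 1158) = 0.01469

z* = 2.326
Margin = z* · SE = 2.326 · 0.01469 = 0.0342

CI: 0.502 ± 0.0342 = (0.468, 0.536)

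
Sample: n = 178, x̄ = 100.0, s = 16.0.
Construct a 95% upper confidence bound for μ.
μ ≤ 101.98

Upper bound (one-sided):
t* = 1.654 (one-sided for 95%)
Upper bound = x̄ + t* · s/√n = 100.0 + 1.654 · 16.0/√178 = 101.98

We are 95% confident that μ ≤ 101.98.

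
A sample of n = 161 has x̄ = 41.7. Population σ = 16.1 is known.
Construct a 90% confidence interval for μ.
(39.61, 43.79)

z-interval (σ known):
z* = 1.645 for 90% confidence

Margin of error = z* · σ/√n = 1.645 · 16.1/√161 = 2.09

CI: (41.7 - 2.09, 41.7 + 2.09) = (39.61, 43.79)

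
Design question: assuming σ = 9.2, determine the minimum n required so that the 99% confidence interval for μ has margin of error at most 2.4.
n ≥ 98

For margin E ≤ 2.4:
n ≥ (z* · σ / E)²
n ≥ (2.576 · 9.2 / 2.4)²
n ≥ 97.51

Minimum n = 98 (rounding up)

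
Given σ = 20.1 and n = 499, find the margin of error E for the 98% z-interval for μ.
Margin of error = 2.09

Margin of error = z* · σ/√n
= 2.326 · 20.1/√499
= 2.326 · 20.1/22.3383
= 2.09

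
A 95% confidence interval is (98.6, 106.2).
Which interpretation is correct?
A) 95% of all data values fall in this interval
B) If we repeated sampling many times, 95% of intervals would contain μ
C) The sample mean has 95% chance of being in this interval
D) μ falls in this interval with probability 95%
B

A) Wrong — a CI is about the parameter μ, not individual data values.
B) Correct — this is the frequentist long-run coverage interpretation.
C) Wrong — x̄ is observed and sits in the interval by construction.
D) Wrong — μ is fixed; the randomness lives in the interval, not in μ.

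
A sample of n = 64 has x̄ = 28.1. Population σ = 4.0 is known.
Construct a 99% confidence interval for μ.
(26.81, 29.39)

z-interval (σ known):
z* = 2.576 for 99% confidence

Margin of error = z* · σ/√n = 2.576 · 4.0/√64 = 1.29

CI: (28.1 - 1.29, 28.1 + 1.29) = (26.81, 29.39)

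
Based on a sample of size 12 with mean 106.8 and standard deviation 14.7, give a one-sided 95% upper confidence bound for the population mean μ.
μ ≤ 114.42

Upper bound (one-sided):
t* = 1.796 (one-sided for 95%)
Upper bound = x̄ + t* · s/√n = 106.8 + 1.796 · 14.7/√12 = 114.42

We are 95% confident that μ ≤ 114.42.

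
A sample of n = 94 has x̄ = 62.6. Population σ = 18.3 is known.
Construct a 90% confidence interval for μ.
(59.50, 65.70)

z-interval (σ known):
z* = 1.645 for 90% confidence

Margin of error = z* · σ/√n = 1.645 · 18.3/√94 = 3.10

CI: (62.6 - 3.10, 62.6 + 3.10) = (59.50, 65.70)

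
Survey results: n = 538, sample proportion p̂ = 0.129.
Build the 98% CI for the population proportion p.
(0.095, 0.163)

Proportion CI:
SE = √(p̂(1-p̂)/n) = √(0.129 · 0.871 / 538) = 0.01445

z* = 2.326
Margin = z* · SE = 2.326 · 0.01445 = 0.0336

CI: 0.129 ± 0.0336 = (0.095, 0.163)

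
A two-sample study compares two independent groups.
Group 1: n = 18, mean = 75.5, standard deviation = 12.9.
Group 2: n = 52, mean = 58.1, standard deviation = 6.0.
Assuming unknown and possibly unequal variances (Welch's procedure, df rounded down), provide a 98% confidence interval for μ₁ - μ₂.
(9.40, 25.40)

Difference: x̄₁ - x̄₂ = 17.40
SE = √(s₁²/n₁ + s₂²/n₂) = √(12.9²/18 + 6.0²/52) = 3.1523
df = 19.60 → 19 (Welch–Satterthwaite, rounded down)
t* = 2.539

CI: 17.40 ± 2.539 · 3.1523 = 17.40 ± 8.00 = (9.40, 25.40)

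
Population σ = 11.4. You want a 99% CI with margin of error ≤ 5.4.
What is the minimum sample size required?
n ≥ 30

For margin E ≤ 5.4:
n ≥ (z* · σ / E)²
n ≥ (2.576 · 11.4 / 5.4)²
n ≥ 29.57

Minimum n = 30 (rounding up)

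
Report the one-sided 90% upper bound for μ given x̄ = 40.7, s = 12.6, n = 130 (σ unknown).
μ ≤ 42.12

Upper bound (one-sided):
t* = 1.288 (one-sided for 90%)
Upper bound = x̄ + t* · s/√n = 40.7 + 1.288 · 12.6/√130 = 42.12

We are 90% confident that μ ≤ 42.12.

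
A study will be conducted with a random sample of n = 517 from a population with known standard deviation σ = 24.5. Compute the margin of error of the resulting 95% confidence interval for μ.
Margin of error = 2.11

Margin of error = z* · σ/√n
= 1.960 · 24.5/√517
= 1.960 · 24.5/22.7376
= 2.11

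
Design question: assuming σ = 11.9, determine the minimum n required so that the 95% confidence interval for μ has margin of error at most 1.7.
n ≥ 189

For margin E ≤ 1.7:
n ≥ (z* · σ / E)²
n ≥ (1.960 · 11.9 / 1.7)²
n ≥ 188.24

Minimum n = 189 (rounding up)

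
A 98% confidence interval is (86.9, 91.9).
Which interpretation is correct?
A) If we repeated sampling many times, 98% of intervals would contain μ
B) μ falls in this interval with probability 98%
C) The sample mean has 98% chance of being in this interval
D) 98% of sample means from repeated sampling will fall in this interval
A

A) Correct — this is the frequentist long-run coverage interpretation.
B) Wrong — μ is fixed; the randomness lives in the interval, not in μ.
C) Wrong — x̄ is observed and sits in the interval by construction.
D) Wrong — coverage applies to intervals containing μ, not to future x̄ values.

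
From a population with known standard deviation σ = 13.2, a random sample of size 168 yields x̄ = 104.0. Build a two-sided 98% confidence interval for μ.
(101.63, 106.37)

z-interval (σ known):
z* = 2.326 for 98% confidence

Margin of error = z* · σ/√n = 2.326 · 13.2/√168 = 2.37

CI: (104.0 - 2.37, 104.0 + 2.37) = (101.63, 106.37)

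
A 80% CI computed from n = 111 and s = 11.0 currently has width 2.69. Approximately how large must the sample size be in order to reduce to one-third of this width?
n ≈ 999

CI width ∝ 1/√n
To reduce width by factor 3, need √n to grow by 3 → need 3² = 9 times as many samples.

Current: n = 111, width = 2.69
New: n = 999, width ≈ 0.89

Width reduced by factor of 2.69/0.89 = 3.02.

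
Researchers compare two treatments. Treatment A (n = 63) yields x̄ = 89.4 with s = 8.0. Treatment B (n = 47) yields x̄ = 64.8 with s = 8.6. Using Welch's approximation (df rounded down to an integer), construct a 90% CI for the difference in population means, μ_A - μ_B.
(21.93, 27.27)

Difference: x̄₁ - x̄₂ = 24.60
SE = √(s₁²/n₁ + s₂²/n₂) = √(8.0²/63 + 8.6²/47) = 1.6092
df = 95.14 → 95 (Welch–Satterthwaite, rounded down)
t* = 1.661

CI: 24.60 ± 1.661 · 1.6092 = 24.60 ± 2.67 = (21.93, 27.27)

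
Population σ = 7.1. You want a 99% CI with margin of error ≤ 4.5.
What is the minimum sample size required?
n ≥ 17

For margin E ≤ 4.5:
n ≥ (z* · σ / E)²
n ≥ (2.576 · 7.1 / 4.5)²
n ≥ 16.52

Minimum n = 17 (rounding up)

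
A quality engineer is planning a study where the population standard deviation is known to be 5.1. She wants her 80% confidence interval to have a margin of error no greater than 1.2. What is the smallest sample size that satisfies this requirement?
n ≥ 30

For margin E ≤ 1.2:
n ≥ (z* · σ / E)²
n ≥ (1.282 · 5.1 / 1.2)²
n ≥ 29.69

Minimum n = 30 (rounding up)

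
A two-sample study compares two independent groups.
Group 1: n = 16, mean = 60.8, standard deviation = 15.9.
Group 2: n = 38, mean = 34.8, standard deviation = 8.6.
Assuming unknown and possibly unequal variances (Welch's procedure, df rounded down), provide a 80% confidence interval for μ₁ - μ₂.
(20.40, 31.60)

Difference: x̄₁ - x̄₂ = 26.00
SE = √(s₁²/n₁ + s₂²/n₂) = √(15.9²/16 + 8.6²/38) = 4.2127
df = 18.81 → 18 (Welch–Satterthwaite, rounded down)
t* = 1.330

CI: 26.00 ± 1.330 · 4.2127 = 26.00 ± 5.60 = (20.40, 31.60)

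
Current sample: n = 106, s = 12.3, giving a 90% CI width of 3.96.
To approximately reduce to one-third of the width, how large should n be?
n ≈ 954

CI width ∝ 1/√n
To reduce width by factor 3, need √n to grow by 3 → need 3² = 9 times as many samples.

Current: n = 106, width = 3.96
New: n = 954, width ≈ 1.31

Width reduced by factor of 3.96/1.31 = 3.02.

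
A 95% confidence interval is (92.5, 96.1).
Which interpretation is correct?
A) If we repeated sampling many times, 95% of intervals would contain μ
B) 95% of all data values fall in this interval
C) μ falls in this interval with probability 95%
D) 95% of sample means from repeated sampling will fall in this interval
A

A) Correct — this is the frequentist long-run coverage interpretation.
B) Wrong — a CI is about the parameter μ, not individual data values.
C) Wrong — μ is fixed; the randomness lives in the interval, not in μ.
D) Wrong — coverage applies to intervals containing μ, not to future x̄ values.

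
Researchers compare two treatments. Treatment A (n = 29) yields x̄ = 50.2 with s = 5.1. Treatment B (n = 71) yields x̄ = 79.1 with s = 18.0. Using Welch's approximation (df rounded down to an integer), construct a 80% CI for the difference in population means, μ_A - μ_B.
(-31.92, -25.88)

Difference: x̄₁ - x̄₂ = -28.90
SE = √(s₁²/n₁ + s₂²/n₂) = √(5.1²/29 + 18.0²/71) = 2.3367
df = 91.39 → 91 (Welch–Satterthwaite, rounded down)
t* = 1.291

CI: -28.90 ± 1.291 · 2.3367 = -28.90 ± 3.02 = (-31.92, -25.88)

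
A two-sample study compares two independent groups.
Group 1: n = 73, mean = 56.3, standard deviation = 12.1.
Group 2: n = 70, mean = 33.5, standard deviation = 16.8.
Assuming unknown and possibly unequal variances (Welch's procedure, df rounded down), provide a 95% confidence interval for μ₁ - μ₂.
(17.94, 27.66)

Difference: x̄₁ - x̄₂ = 22.80
SE = √(s₁²/n₁ + s₂²/n₂) = √(12.1²/73 + 16.8²/70) = 2.4572
df = 125.06 → 125 (Welch–Satterthwaite, rounded down)
t* = 1.979

CI: 22.80 ± 1.979 · 2.4572 = 22.80 ± 4.86 = (17.94, 27.66)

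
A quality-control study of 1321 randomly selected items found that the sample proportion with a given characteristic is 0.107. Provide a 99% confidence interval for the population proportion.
(0.085, 0.129)

Proportion CI:
SE = √(p̂(1-p̂)/n) = √(0.107 · 0.893 / 1321) = 0.00850

z* = 2.576
Margin = z* · SE = 2.576 · 0.00850 = 0.0219

CI: 0.107 ± 0.0219 = (0.085, 0.129)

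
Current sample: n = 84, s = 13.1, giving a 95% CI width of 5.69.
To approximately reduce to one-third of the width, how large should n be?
n ≈ 756

CI width ∝ 1/√n
To reduce width by factor 3, need √n to grow by 3 → need 3² = 9 times as many samples.

Current: n = 84, width = 5.69
New: n = 756, width ≈ 1.87

Width reduced by factor of 5.69/1.87 = 3.04.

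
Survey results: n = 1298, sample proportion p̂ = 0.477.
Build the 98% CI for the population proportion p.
(0.445, 0.509)

Proportion CI:
SE = √(p̂(1-p̂)/n) = √(0.477 · 0.523 / 1298) = 0.01386

z* = 2.326
Margin = z* · SE = 2.326 · 0.01386 = 0.0322

CI: 0.477 ± 0.0322 = (0.445, 0.509)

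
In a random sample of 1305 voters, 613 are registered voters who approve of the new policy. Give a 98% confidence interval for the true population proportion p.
(0.438, 0.502)

Proportion CI:
p̂ = 613/1305 = 0.46973
SE = √(p̂(1-p̂)/n) = √(0.46973 · 0.53027 / 1305) = 0.01382

z* = 2.326
Margin = z* · SE = 2.326 · 0.01382 = 0.0321

CI: 0.46973 ± 0.0321 = (0.438, 0.502)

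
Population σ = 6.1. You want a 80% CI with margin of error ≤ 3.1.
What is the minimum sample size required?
n ≥ 7

For margin E ≤ 3.1:
n ≥ (z* · σ / E)²
n ≥ (1.282 · 6.1 / 3.1)²
n ≥ 6.36

Minimum n = 7 (rounding up)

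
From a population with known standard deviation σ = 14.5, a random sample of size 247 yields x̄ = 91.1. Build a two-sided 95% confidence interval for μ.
(89.29, 92.91)

z-interval (σ known):
z* = 1.960 for 95% confidence

Margin of error = z* · σ/√n = 1.960 · 14.5/√247 = 1.81

CI: (91.1 - 1.81, 91.1 + 1.81) = (89.29, 92.91)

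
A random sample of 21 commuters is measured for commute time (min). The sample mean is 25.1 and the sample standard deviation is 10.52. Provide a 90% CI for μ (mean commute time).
(21.14, 29.06)

t-interval (σ unknown):
df = n - 1 = 20
t* = 1.725 for 90% confidence

Margin of error = t* · s/√n = 1.725 · 10.52/√21 = 3.96

CI: (21.14, 29.06)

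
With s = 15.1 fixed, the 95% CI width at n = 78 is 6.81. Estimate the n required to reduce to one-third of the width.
n ≈ 702

CI width ∝ 1/√n
To reduce width by factor 3, need √n to grow by 3 → need 3² = 9 times as many samples.

Current: n = 78, width = 6.81
New: n = 702, width ≈ 2.24

Width reduced by factor of 6.81/2.24 = 3.04.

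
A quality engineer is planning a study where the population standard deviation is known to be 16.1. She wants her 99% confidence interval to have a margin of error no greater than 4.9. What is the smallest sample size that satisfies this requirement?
n ≥ 72

For margin E ≤ 4.9:
n ≥ (z* · σ / E)²
n ≥ (2.576 · 16.1 / 4.9)²
n ≥ 71.64

Minimum n = 72 (rounding up)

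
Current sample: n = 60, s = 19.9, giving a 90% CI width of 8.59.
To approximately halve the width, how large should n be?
n ≈ 240

CI width ∝ 1/√n
To reduce width by factor 2, need √n to grow by 2 → need 2² = 4 times as many samples.

Current: n = 60, width = 8.59
New: n = 240, width ≈ 4.24

Width reduced by factor of 8.59/4.24 = 2.03.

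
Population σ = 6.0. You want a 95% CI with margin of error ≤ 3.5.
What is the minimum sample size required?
n ≥ 12

For margin E ≤ 3.5:
n ≥ (z* · σ / E)²
n ≥ (1.960 · 6.0 / 3.5)²
n ≥ 11.29

Minimum n = 12 (rounding up)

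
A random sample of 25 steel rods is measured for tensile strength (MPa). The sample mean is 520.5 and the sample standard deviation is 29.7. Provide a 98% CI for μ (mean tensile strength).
(505.70, 535.30)

t-interval (σ unknown):
df = n - 1 = 24
t* = 2.492 for 98% confidence

Margin of error = t* · s/√n = 2.492 · 29.7/√25 = 14.80

CI: (505.70, 535.30)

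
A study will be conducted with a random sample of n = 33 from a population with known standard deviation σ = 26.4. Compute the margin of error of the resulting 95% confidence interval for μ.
Margin of error = 9.01

Margin of error = z* · σ/√n
= 1.960 · 26.4/√33
= 1.960 · 26.4/5.7446
= 9.01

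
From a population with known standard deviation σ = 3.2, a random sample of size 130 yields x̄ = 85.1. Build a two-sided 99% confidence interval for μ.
(84.38, 85.82)

z-interval (σ known):
z* = 2.576 for 99% confidence

Margin of error = z* · σ/√n = 2.576 · 3.2/√130 = 0.72

CI: (85.1 - 0.72, 85.1 + 0.72) = (84.38, 85.82)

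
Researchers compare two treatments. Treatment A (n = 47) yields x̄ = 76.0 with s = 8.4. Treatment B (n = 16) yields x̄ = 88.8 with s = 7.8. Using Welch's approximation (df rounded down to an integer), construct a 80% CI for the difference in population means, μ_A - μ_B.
(-15.83, -9.77)

Difference: x̄₁ - x̄₂ = -12.80
SE = √(s₁²/n₁ + s₂²/n₂) = √(8.4²/47 + 7.8²/16) = 2.3030
df = 27.77 → 27 (Welch–Satterthwaite, rounded down)
t* = 1.314

CI: -12.80 ± 1.314 · 2.3030 = -12.80 ± 3.03 = (-15.83, -9.77)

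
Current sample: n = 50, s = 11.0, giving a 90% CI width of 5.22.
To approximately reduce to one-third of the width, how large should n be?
n ≈ 450

CI width ∝ 1/√n
To reduce width by factor 3, need √n to grow by 3 → need 3² = 9 times as many samples.

Current: n = 50, width = 5.22
New: n = 450, width ≈ 1.71

Width reduced by factor of 5.22/1.71 = 3.05.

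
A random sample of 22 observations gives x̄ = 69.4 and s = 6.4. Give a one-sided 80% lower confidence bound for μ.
μ ≥ 68.23

Lower bound (one-sided):
t* = 0.859 (one-sided for 80%)
Lower bound = x̄ - t* · s/√n = 69.4 - 0.859 · 6.4/√22 = 68.23

We are 80% confident that μ ≥ 68.23.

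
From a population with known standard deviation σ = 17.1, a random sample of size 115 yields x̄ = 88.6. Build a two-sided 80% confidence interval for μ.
(86.56, 90.64)

z-interval (σ known):
z* = 1.282 for 80% confidence

Margin of error = z* · σ/√n = 1.282 · 17.1/√115 = 2.04

CI: (88.6 - 2.04, 88.6 + 2.04) = (86.56, 90.64)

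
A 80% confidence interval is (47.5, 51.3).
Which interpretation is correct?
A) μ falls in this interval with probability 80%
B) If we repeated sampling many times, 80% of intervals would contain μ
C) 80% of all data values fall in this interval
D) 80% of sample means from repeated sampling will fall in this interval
B

A) Wrong — μ is fixed; the randomness lives in the interval, not in μ.
B) Correct — this is the frequentist long-run coverage interpretation.
C) Wrong — a CI is about the parameter μ, not individual data values.
D) Wrong — coverage applies to intervals containing μ, not to future x̄ values.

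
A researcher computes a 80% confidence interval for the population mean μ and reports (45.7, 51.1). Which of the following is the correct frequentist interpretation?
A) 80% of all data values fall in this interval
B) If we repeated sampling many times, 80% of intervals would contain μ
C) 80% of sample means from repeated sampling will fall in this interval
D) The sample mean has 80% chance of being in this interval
B

A) Wrong — a CI is about the parameter μ, not individual data values.
B) Correct — this is the frequentist long-run coverage interpretation.
C) Wrong — coverage applies to intervals containing μ, not to future x̄ values.
D) Wrong — x̄ is observed and sits in the interval by construction.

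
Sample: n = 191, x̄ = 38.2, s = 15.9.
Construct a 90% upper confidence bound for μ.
μ ≤ 39.68

Upper bound (one-sided):
t* = 1.286 (one-sided for 90%)
Upper bound = x̄ + t* · s/√n = 38.2 + 1.286 · 15.9/√191 = 39.68

We are 90% confident that μ ≤ 39.68.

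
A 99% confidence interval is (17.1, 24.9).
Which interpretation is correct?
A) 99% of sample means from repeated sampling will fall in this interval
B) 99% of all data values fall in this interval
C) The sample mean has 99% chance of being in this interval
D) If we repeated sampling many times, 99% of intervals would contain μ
D

A) Wrong — coverage applies to intervals containing μ, not to future x̄ values.
B) Wrong — a CI is about the parameter μ, not individual data values.
C) Wrong — x̄ is observed and sits in the interval by construction.
D) Correct — this is the frequentist long-run coverage interpretation.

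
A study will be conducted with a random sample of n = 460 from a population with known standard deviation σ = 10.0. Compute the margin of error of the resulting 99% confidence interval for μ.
Margin of error = 1.20

Margin of error = z* · σ/√n
= 2.576 · 10.0/√460
= 2.576 · 10.0/21.4476
= 1.20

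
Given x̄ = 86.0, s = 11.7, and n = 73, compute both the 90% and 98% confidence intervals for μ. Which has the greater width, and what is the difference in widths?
98% CI is wider by 1.96

df = 72
90% CI: t* = 1.666, (83.72, 88.28), width = 2 · t* · s/√n = 4.56
98% CI: t* = 2.379, (82.74, 89.26), width = 2 · t* · s/√n = 6.52

The 98% CI is wider by 6.52 - 4.56 = 1.96.
Higher confidence requires a wider interval.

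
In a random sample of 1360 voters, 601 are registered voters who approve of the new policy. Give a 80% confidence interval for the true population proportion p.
(0.425, 0.459)

Proportion CI:
p̂ = 601/1360 = 0.44191
SE = √(p̂(1-p̂)/n) = √(0.44191 · 0.55809 / 1360) = 0.01347

z* = 1.282
Margin = z* · SE = 1.282 · 0.01347 = 0.0173

CI: 0.44191 ± 0.0173 = (0.425, 0.459)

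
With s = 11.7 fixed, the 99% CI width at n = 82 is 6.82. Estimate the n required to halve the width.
n ≈ 328

CI width ∝ 1/√n
To reduce width by factor 2, need √n to grow by 2 → need 2² = 4 times as many samples.

Current: n = 82, width = 6.82
New: n = 328, width ≈ 3.35

Width reduced by factor of 6.82/3.35 = 2.04.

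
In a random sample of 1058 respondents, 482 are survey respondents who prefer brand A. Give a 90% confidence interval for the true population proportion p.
(0.430, 0.481)

Proportion CI:
p̂ = 482/1058 = 0.45558
SE = √(p̂(1-p̂)/n) = √(0.45558 · 0.54442 / 1058) = 0.01531

z* = 1.645
Margin = z* · SE = 1.645 · 0.01531 = 0.0252

CI: 0.45558 ± 0.0252 = (0.430, 0.481)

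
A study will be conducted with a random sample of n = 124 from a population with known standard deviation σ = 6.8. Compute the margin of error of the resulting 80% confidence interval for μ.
Margin of error = 0.78

Margin of error = z* · σ/√n
= 1.282 · 6.8/√124
= 1.282 · 6.8/11.1355
= 0.78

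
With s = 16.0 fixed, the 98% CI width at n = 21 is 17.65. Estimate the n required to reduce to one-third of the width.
n ≈ 189

CI width ∝ 1/√n
To reduce width by factor 3, need √n to grow by 3 → need 3² = 9 times as many samples.

Current: n = 21, width = 17.65
New: n = 189, width ≈ 5.46

Width reduced by factor of 17.65/5.46 = 3.23.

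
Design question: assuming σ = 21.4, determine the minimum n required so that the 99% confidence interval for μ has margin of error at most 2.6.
n ≥ 450

For margin E ≤ 2.6:
n ≥ (z* · σ / E)²
n ≥ (2.576 · 21.4 / 2.6)²
n ≥ 449.54

Minimum n = 450 (rounding up)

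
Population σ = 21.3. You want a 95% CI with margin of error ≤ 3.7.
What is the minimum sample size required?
n ≥ 128

For margin E ≤ 3.7:
n ≥ (z* · σ / E)²
n ≥ (1.960 · 21.3 / 3.7)²
n ≥ 127.31

Minimum n = 128 (rounding up)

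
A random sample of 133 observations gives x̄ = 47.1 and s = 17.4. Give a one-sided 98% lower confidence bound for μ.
μ ≥ 43.97

Lower bound (one-sided):
t* = 2.074 (one-sided for 98%)
Lower bound = x̄ - t* · s/√n = 47.1 - 2.074 · 17.4/√133 = 43.97

We are 98% confident that μ ≥ 43.97.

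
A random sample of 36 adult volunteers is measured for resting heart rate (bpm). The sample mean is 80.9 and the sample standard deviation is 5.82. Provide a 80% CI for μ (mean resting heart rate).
(79.63, 82.17)

t-interval (σ unknown):
df = n - 1 = 35
t* = 1.306 for 80% confidence

Margin of error = t* · s/√n = 1.306 · 5.82/√36 = 1.27

CI: (79.63, 82.17)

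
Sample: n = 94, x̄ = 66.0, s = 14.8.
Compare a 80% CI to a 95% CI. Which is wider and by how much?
95% CI is wider by 2.12

df = 93
80% CI: t* = 1.291, (64.03, 67.97), width = 2 · t* · s/√n = 3.94
95% CI: t* = 1.986, (62.97, 69.03), width = 2 · t* · s/√n = 6.06

The 95% CI is wider by 6.06 - 3.94 = 2.12.
Higher confidence requires a wider interval.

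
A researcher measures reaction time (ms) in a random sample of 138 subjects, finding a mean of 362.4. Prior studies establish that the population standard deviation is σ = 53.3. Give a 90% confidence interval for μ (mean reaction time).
(354.94, 369.86)

z-interval (σ known):
z* = 1.645 for 90% confidence

Margin of error = z* · σ/√n = 1.645 · 53.3/√138 = 7.46

CI: (362.4 - 7.46, 362.4 + 7.46) = (354.94, 369.86)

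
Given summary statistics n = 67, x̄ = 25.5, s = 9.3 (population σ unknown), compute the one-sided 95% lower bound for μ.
μ ≥ 23.60

Lower bound (one-sided):
t* = 1.668 (one-sided for 95%)
Lower bound = x̄ - t* · s/√n = 25.5 - 1.668 · 9.3/√67 = 23.60

We are 95% confident that μ ≥ 23.60.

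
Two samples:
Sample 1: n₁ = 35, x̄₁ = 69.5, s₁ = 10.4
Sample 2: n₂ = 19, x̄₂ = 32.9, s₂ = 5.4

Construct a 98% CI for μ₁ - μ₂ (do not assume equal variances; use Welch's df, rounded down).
(31.43, 41.77)

Difference: x̄₁ - x̄₂ = 36.60
SE = √(s₁²/n₁ + s₂²/n₂) = √(10.4²/35 + 5.4²/19) = 2.1506
df = 51.95 → 51 (Welch–Satterthwaite, rounded down)
t* = 2.402

CI: 36.60 ± 2.402 · 2.1506 = 36.60 ± 5.17 = (31.43, 41.77)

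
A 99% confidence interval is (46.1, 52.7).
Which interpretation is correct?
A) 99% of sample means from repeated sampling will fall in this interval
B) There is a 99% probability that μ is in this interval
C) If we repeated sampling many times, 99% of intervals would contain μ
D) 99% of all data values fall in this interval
C

A) Wrong — coverage applies to intervals containing μ, not to future x̄ values.
B) Wrong — μ is fixed; the randomness lives in the interval, not in μ.
C) Correct — this is the frequentist long-run coverage interpretation.
D) Wrong — a CI is about the parameter μ, not individual data values.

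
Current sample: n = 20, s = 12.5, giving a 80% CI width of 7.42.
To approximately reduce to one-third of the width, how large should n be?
n ≈ 180

CI width ∝ 1/√n
To reduce width by factor 3, need √n to grow by 3 → need 3² = 9 times as many samples.

Current: n = 20, width = 7.42
New: n = 180, width ≈ 2.40

Width reduced by factor of 7.42/2.40 = 3.09.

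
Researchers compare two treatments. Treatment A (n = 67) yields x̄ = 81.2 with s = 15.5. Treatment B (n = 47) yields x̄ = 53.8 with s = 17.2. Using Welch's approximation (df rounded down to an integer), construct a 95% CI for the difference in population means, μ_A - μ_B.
(21.16, 33.64)

Difference: x̄₁ - x̄₂ = 27.40
SE = √(s₁²/n₁ + s₂²/n₂) = √(15.5²/67 + 17.2²/47) = 3.1433
df = 92.43 → 92 (Welch–Satterthwaite, rounded down)
t* = 1.986

CI: 27.40 ± 1.986 · 3.1433 = 27.40 ± 6.24 = (21.16, 33.64)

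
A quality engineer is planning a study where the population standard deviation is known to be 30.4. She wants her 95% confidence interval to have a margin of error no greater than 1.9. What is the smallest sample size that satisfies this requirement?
n ≥ 984

For margin E ≤ 1.9:
n ≥ (z* · σ / E)²
n ≥ (1.960 · 30.4 / 1.9)²
n ≥ 983.45

Minimum n = 984 (rounding up)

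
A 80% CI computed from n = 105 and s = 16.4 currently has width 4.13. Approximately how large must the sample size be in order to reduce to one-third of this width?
n ≈ 945

CI width ∝ 1/√n
To reduce width by factor 3, need √n to grow by 3 → need 3² = 9 times as many samples.

Current: n = 105, width = 4.13
New: n = 945, width ≈ 1.37

Width reduced by factor of 4.13/1.37 = 3.01.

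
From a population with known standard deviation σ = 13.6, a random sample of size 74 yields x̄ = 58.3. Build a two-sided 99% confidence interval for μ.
(54.23, 62.37)

z-interval (σ known):
z* = 2.576 for 99% confidence

Margin of error = z* · σ/√n = 2.576 · 13.6/√74 = 4.07

CI: (58.3 - 4.07, 58.3 + 4.07) = (54.23, 62.37)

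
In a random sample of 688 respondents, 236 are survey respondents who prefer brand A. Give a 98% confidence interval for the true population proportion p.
(0.301, 0.385)

Proportion CI:
p̂ = 236/688 = 0.34302
SE = √(p̂(1-p̂)/n) = √(0.34302 · 0.65698 / 688) = 0.01810

z* = 2.326
Margin = z* · SE = 2.326 · 0.01810 = 0.0421

CI: 0.34302 ± 0.0421 = (0.301, 0.385)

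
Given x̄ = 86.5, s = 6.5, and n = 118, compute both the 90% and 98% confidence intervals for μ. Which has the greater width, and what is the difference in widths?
98% CI is wider by 0.84

df = 117
90% CI: t* = 1.658, (85.51, 87.49), width = 2 · t* · s/√n = 1.98
98% CI: t* = 2.359, (85.09, 87.91), width = 2 · t* · s/√n = 2.82

The 98% CI is wider by 2.82 - 1.98 = 0.84.
Higher confidence requires a wider interval.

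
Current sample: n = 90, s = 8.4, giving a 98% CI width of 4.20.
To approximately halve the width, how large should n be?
n ≈ 360

CI width ∝ 1/√n
To reduce width by factor 2, need √n to grow by 2 → need 2² = 4 times as many samples.

Current: n = 90, width = 4.20
New: n = 360, width ≈ 2.07

Width reduced by factor of 4.20/2.07 = 2.03.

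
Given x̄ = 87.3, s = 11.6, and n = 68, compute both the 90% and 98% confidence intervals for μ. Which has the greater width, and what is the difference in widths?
98% CI is wider by 2.01

df = 67
90% CI: t* = 1.668, (84.95, 89.65), width = 2 · t* · s/√n = 4.69
98% CI: t* = 2.383, (83.95, 90.65), width = 2 · t* · s/√n = 6.70

The 98% CI is wider by 6.70 - 4.69 = 2.01.
Higher confidence requires a wider interval.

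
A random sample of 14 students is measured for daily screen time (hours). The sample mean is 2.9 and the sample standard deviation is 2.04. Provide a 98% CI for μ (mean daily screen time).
(1.46, 4.34)

t-interval (σ unknown):
df = n - 1 = 13
t* = 2.650 for 98% confidence

Margin of error = t* · s/√n = 2.650 · 2.04/√14 = 1.44

CI: (1.46, 4.34)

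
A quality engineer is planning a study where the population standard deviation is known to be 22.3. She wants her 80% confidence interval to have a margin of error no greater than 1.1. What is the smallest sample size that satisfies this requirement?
n ≥ 676

For margin E ≤ 1.1:
n ≥ (z* · σ / E)²
n ≥ (1.282 · 22.3 / 1.1)²
n ≥ 675.46

Minimum n = 676 (rounding up)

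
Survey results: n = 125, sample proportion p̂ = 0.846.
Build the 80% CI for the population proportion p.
(0.805, 0.887)

Proportion CI:
SE = √(p̂(1-p̂)/n) = √(0.846 · 0.154 / 125) = 0.03228

z* = 1.282
Margin = z* · SE = 1.282 · 0.03228 = 0.0414

CI: 0.846 ± 0.0414 = (0.805, 0.887)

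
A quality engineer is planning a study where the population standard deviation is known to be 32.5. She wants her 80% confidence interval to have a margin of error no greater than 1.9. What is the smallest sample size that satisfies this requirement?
n ≥ 481

For margin E ≤ 1.9:
n ≥ (z* · σ / E)²
n ≥ (1.282 · 32.5 / 1.9)²
n ≥ 480.88

Minimum n = 481 (rounding up)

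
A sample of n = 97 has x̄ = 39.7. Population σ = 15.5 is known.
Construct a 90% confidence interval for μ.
(37.11, 42.29)

z-interval (σ known):
z* = 1.645 for 90% confidence

Margin of error = z* · σ/√n = 1.645 · 15.5/√97 = 2.59

CI: (39.7 - 2.59, 39.7 + 2.59) = (37.11, 42.29)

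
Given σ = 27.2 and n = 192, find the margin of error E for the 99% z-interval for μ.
Margin of error = 5.06

Margin of error = z* · σ/√n
= 2.576 · 27.2/√192
= 2.576 · 27.2/13.8564
= 5.06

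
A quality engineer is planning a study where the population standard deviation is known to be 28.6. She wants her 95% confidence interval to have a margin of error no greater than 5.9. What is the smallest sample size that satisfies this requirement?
n ≥ 91

For margin E ≤ 5.9:
n ≥ (z* · σ / E)²
n ≥ (1.960 · 28.6 / 5.9)²
n ≥ 90.27

Minimum n = 91 (rounding up)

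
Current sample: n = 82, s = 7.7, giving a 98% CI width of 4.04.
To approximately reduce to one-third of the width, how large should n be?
n ≈ 738

CI width ∝ 1/√n
To reduce width by factor 3, need √n to grow by 3 → need 3² = 9 times as many samples.

Current: n = 82, width = 4.04
New: n = 738, width ≈ 1.32

Width reduced by factor of 4.04/1.32 = 3.06.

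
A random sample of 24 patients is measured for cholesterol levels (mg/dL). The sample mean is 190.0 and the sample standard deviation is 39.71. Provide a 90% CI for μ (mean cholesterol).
(176.11, 203.89)

t-interval (σ unknown):
df = n - 1 = 23
t* = 1.714 for 90% confidence

Margin of error = t* · s/√n = 1.714 · 39.71/√24 = 13.89

CI: (176.11, 203.89)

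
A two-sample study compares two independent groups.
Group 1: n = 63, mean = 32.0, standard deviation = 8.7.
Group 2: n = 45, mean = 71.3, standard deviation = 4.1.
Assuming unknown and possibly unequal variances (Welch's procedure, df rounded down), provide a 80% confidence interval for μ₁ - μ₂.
(-40.92, -37.68)

Difference: x̄₁ - x̄₂ = -39.30
SE = √(s₁²/n₁ + s₂²/n₂) = √(8.7²/63 + 4.1²/45) = 1.2550
df = 93.77 → 93 (Welch–Satterthwaite, rounded down)
t* = 1.291

CI: -39.30 ± 1.291 · 1.2550 = -39.30 ± 1.62 = (-40.92, -37.68)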